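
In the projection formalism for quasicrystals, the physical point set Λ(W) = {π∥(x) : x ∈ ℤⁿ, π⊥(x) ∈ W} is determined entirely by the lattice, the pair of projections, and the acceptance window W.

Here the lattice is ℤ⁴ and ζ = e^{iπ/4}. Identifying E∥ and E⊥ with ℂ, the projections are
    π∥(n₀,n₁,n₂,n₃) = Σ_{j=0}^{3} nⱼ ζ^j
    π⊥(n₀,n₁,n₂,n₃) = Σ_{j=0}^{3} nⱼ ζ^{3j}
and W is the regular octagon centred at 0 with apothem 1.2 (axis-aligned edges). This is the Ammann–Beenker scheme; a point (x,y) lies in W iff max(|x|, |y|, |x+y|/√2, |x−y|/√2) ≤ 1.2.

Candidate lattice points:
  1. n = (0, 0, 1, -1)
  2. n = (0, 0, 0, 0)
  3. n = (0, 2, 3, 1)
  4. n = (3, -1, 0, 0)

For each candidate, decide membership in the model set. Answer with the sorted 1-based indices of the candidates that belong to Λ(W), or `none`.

2, 3

Internal map: ζ^{3j} for j=0..3 gives (1,0), (−√2/2,√2/2), (0,−1), (√2/2,√2/2).
#1 (0, 0, 1, -1): internal (-0.7071, -1.7071); octagon support 1.7071 vs apothem 1.2 → ∉ W
#2 (0, 0, 0, 0): internal (0.0000, 0.0000); octagon support 0.0000 vs apothem 1.2 → ∈ W
#3 (0, 2, 3, 1): internal (-0.7071, -0.8787); octagon support 1.1213 vs apothem 1.2 → ∈ W
#4 (3, -1, 0, 0): internal (3.7071, -0.7071); octagon support 3.7071 vs apothem 1.2 → ∉ W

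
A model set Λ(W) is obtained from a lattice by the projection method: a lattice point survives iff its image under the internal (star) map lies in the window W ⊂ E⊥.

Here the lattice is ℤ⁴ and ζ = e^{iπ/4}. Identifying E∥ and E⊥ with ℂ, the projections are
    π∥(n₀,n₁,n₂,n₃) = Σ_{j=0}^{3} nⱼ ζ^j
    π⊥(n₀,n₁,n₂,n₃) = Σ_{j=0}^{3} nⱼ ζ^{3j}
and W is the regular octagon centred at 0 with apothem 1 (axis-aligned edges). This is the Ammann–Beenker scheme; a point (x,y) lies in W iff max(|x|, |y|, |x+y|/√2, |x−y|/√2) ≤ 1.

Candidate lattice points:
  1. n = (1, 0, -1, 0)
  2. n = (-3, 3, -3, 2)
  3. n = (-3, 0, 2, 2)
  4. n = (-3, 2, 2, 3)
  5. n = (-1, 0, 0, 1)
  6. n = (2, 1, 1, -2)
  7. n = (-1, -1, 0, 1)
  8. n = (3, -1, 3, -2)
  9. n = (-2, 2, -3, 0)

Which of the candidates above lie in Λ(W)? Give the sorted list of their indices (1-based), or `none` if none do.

Internal map: ζ^{3j} for j=0..3 gives (1,0), (−√2/2,√2/2), (0,−1), (√2/2,√2/2).
#1 (1, 0, -1, 0): internal (1.0000, 1.0000); octagon support 1.4142 vs apothem 1 → ∉ W
#2 (-3, 3, -3, 2): internal (-3.7071, 6.5355); octagon support 7.2426 vs apothem 1 → ∉ W
#3 (-3, 0, 2, 2): internal (-1.5858, -0.5858); octagon support 1.5858 vs apothem 1 → ∉ W
#4 (-3, 2, 2, 3): internal (-2.2929, 1.5355); octagon support 2.7071 vs apothem 1 → ∉ W
#5 (-1, 0, 0, 1): internal (-0.2929, 0.7071); octagon support 0.7071 vs apothem 1 → ∈ W
#6 (2, 1, 1, -2): internal (-0.1213, -1.7071); octagon support 1.7071 vs apothem 1 → ∉ W
#7 (-1, -1, 0, 1): internal (0.4142, 0.0000); octagon support 0.4142 vs apothem 1 → ∈ W
#8 (3, -1, 3, -2): internal (2.2929, -5.1213); octagon support 5.2426 vs apothem 1 → ∉ W
#9 (-2, 2, -3, 0): internal (-3.4142, 4.4142); octagon support 5.5355 vs apothem 1 → ∉ W

5, 7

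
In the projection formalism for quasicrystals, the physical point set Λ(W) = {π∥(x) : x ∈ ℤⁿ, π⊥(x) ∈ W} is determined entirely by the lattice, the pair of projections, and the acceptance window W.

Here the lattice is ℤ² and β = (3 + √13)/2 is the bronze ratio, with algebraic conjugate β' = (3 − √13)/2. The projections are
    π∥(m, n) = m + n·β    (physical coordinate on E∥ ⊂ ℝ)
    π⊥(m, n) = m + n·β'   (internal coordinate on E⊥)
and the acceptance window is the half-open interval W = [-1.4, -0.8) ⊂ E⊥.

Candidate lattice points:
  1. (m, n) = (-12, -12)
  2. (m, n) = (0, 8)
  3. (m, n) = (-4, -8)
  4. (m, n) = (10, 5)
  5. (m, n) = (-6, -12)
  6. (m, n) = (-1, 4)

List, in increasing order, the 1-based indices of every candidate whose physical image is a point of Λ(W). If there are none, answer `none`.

none

Compute β' = (3−√13)/2 = -0.3028, so π⊥(m,n) = m -0.3028·n.
[1] lift (-12,-12): star map gives -8.3667; window check -1.4 ≤ -8.3667 < -0.8 is false → out
[2] lift (0,8): star map gives -2.4222; window check -1.4 ≤ -2.4222 < -0.8 is false → out
[3] lift (-4,-8): star map gives -1.5778; window check -1.4 ≤ -1.5778 < -0.8 is false → out
[4] lift (10,5): star map gives 8.4861; window check -1.4 ≤ 8.4861 < -0.8 is false → out
[5] lift (-6,-12): star map gives -2.3667; window check -1.4 ≤ -2.3667 < -0.8 is false → out
[6] lift (-1,4): star map gives -2.2111; window check -1.4 ≤ -2.2111 < -0.8 is false → out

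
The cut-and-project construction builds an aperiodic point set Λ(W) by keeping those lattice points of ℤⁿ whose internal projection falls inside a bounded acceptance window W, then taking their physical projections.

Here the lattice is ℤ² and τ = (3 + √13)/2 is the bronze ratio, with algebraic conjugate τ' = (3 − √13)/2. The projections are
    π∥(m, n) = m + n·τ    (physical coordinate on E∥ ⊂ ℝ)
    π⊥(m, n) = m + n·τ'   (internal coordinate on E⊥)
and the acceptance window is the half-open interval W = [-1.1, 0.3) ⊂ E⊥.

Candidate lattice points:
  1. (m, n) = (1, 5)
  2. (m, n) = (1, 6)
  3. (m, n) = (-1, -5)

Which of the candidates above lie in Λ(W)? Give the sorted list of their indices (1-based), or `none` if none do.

1, 2

Compute τ' = (3−√13)/2 = -0.302776, so π⊥(m,n) = m -0.302776·n.
candidate 1: (m,n)=(1,5) → π∥ = 1+5·τ ≈ 17.513878, π⊥ = 1+5·τ' ≈ -0.513878 ∈ [-1.1, 0.3) ⇒ IN Λ
candidate 2: (m,n)=(1,6) → π∥ = 1+6·τ ≈ 20.816654, π⊥ = 1+6·τ' ≈ -0.816654 ∈ [-1.1, 0.3) ⇒ IN Λ
candidate 3: (m,n)=(-1,-5) → π∥ = -1-5·τ ≈ -17.513878, π⊥ = -1-5·τ' ≈ 0.513878 ∉ [-1.1, 0.3) ⇒ out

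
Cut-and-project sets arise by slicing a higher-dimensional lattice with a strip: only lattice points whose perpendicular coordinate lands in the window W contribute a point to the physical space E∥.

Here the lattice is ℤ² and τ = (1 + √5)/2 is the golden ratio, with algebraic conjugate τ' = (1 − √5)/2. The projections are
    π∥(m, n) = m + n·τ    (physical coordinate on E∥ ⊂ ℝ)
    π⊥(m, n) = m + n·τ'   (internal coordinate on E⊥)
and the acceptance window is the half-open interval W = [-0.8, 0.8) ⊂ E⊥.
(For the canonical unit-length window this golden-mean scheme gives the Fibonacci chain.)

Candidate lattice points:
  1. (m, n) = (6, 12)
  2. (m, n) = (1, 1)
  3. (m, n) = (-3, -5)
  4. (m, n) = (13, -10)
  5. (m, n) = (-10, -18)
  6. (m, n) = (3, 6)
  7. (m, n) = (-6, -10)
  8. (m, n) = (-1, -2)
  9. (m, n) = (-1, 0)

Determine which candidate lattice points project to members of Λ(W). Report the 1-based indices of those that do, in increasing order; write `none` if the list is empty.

τ' = (1−√5)/2 ≈ -0.61803.
candidate 1: (m,n)=(6,12) → π∥ = 6+12·τ ≈ 25.41641, π⊥ = 6+12·τ' ≈ -1.41641 ∉ [-0.8, 0.8) ⇒ out
candidate 2: (m,n)=(1,1) → π∥ = 1+1·τ ≈ 2.61803, π⊥ = 1+1·τ' ≈ 0.38197 ∈ [-0.8, 0.8) ⇒ IN Λ
candidate 3: (m,n)=(-3,-5) → π∥ = -3-5·τ ≈ -11.09017, π⊥ = -3-5·τ' ≈ 0.09017 ∈ [-0.8, 0.8) ⇒ IN Λ
candidate 4: (m,n)=(13,-10) → π∥ = 13-10·τ ≈ -3.18034, π⊥ = 13-10·τ' ≈ 19.18034 ∉ [-0.8, 0.8) ⇒ out
candidate 5: (m,n)=(-10,-18) → π∥ = -10-18·τ ≈ -39.12461, π⊥ = -10-18·τ' ≈ 1.12461 ∉ [-0.8, 0.8) ⇒ out
candidate 6: (m,n)=(3,6) → π∥ = 3+6·τ ≈ 12.70820, π⊥ = 3+6·τ' ≈ -0.70820 ∈ [-0.8, 0.8) ⇒ IN Λ
candidate 7: (m,n)=(-6,-10) → π∥ = -6-10·τ ≈ -22.18034, π⊥ = -6-10·τ' ≈ 0.18034 ∈ [-0.8, 0.8) ⇒ IN Λ
candidate 8: (m,n)=(-1,-2) → π∥ = -1-2·τ ≈ -4.23607, π⊥ = -1-2·τ' ≈ 0.23607 ∈ [-0.8, 0.8) ⇒ IN Λ
candidate 9: (m,n)=(-1,0) → π∥ = -1+0·τ ≈ -1.00000, π⊥ = -1+0·τ' ≈ -1.00000 ∉ [-0.8, 0.8) ⇒ out

2, 3, 6, 7, 8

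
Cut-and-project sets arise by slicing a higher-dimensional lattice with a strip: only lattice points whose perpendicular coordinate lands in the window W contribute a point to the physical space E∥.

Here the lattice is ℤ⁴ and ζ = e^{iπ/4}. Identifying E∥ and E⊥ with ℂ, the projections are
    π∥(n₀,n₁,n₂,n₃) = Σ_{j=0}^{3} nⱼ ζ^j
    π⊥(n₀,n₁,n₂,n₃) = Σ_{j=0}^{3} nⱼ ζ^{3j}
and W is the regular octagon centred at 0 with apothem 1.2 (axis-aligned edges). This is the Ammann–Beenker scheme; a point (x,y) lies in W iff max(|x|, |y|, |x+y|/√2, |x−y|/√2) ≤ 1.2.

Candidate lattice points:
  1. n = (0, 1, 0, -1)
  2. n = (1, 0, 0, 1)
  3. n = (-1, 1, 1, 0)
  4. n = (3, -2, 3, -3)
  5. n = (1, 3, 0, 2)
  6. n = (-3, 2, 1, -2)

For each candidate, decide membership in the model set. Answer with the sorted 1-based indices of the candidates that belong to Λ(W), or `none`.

Internal map: ζ^{3j} for j=0..3 gives (1,0), (−√2/2,√2/2), (0,−1), (√2/2,√2/2).
#1 (0, 1, 0, -1): internal (-1.414214, 0.000000); octagon support 1.414214 vs apothem 1.2 → ∉ W
#2 (1, 0, 0, 1): internal (1.707107, 0.707107); octagon support 1.707107 vs apothem 1.2 → ∉ W
#3 (-1, 1, 1, 0): internal (-1.707107, -0.292893); octagon support 1.707107 vs apothem 1.2 → ∉ W
#4 (3, -2, 3, -3): internal (2.292893, -6.535534); octagon support 6.535534 vs apothem 1.2 → ∉ W
#5 (1, 3, 0, 2): internal (0.292893, 3.535534); octagon support 3.535534 vs apothem 1.2 → ∉ W
#6 (-3, 2, 1, -2): internal (-5.828427, -1.000000); octagon support 5.828427 vs apothem 1.2 → ∉ W

none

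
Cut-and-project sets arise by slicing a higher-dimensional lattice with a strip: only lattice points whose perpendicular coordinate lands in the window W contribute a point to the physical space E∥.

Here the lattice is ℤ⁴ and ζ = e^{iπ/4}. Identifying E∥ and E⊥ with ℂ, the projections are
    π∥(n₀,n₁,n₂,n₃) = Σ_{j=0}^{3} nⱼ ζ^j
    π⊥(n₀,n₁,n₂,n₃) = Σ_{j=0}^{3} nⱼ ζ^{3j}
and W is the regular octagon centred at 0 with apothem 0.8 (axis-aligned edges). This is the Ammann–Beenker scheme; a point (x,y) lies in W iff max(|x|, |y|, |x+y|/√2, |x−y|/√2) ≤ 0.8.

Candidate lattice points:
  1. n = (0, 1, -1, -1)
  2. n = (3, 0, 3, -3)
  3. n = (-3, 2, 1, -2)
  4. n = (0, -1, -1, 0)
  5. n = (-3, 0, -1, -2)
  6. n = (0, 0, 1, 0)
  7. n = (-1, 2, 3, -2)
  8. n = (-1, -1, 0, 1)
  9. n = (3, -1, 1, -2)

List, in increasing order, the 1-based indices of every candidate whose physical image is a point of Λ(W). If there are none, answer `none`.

4, 8

Internal map: ζ^{3j} for j=0..3 gives (1,0), (−√2/2,√2/2), (0,−1), (√2/2,√2/2).
#1 (0, 1, -1, -1): internal (-1.414214, 1.000000); octagon support 1.707107 vs apothem 0.8 → ∉ W
#2 (3, 0, 3, -3): internal (0.878680, -5.121320); octagon support 5.121320 vs apothem 0.8 → ∉ W
#3 (-3, 2, 1, -2): internal (-5.828427, -1.000000); octagon support 5.828427 vs apothem 0.8 → ∉ W
#4 (0, -1, -1, 0): internal (0.707107, 0.292893); octagon support 0.707107 vs apothem 0.8 → ∈ W
#5 (-3, 0, -1, -2): internal (-4.414214, -0.414214); octagon support 4.414214 vs apothem 0.8 → ∉ W
#6 (0, 0, 1, 0): internal (0.000000, -1.000000); octagon support 1.000000 vs apothem 0.8 → ∉ W
#7 (-1, 2, 3, -2): internal (-3.828427, -3.000000); octagon support 4.828427 vs apothem 0.8 → ∉ W
#8 (-1, -1, 0, 1): internal (0.414214, 0.000000); octagon support 0.414214 vs apothem 0.8 → ∈ W
#9 (3, -1, 1, -2): internal (2.292893, -3.121320); octagon support 3.828427 vs apothem 0.8 → ∉ W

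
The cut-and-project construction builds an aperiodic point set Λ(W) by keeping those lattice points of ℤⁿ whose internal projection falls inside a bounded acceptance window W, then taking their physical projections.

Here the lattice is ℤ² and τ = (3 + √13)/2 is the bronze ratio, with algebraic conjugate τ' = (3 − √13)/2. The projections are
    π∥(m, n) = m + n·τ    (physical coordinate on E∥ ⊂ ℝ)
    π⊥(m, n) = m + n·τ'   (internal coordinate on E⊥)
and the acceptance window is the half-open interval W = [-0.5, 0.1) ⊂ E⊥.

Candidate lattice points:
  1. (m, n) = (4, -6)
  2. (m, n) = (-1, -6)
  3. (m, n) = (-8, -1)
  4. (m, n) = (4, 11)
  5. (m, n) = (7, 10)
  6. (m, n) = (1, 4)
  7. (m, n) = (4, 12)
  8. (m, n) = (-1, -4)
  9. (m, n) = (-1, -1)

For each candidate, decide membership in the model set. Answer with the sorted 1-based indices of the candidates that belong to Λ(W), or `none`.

6

Compute τ' = (3−√13)/2 = -0.3028, so π⊥(m,n) = m -0.3028·n.
candidate 1: (m,n)=(4,-6) → π∥ = 4-6·τ ≈ -15.8167, π⊥ = 4-6·τ' ≈ 5.8167 ∉ [-0.5, 0.1) ⇒ out
candidate 2: (m,n)=(-1,-6) → π∥ = -1-6·τ ≈ -20.8167, π⊥ = -1-6·τ' ≈ 0.8167 ∉ [-0.5, 0.1) ⇒ out
candidate 3: (m,n)=(-8,-1) → π∥ = -8-1·τ ≈ -11.3028, π⊥ = -8-1·τ' ≈ -7.6972 ∉ [-0.5, 0.1) ⇒ out
candidate 4: (m,n)=(4,11) → π∥ = 4+11·τ ≈ 40.3305, π⊥ = 4+11·τ' ≈ 0.6695 ∉ [-0.5, 0.1) ⇒ out
candidate 5: (m,n)=(7,10) → π∥ = 7+10·τ ≈ 40.0278, π⊥ = 7+10·τ' ≈ 3.9722 ∉ [-0.5, 0.1) ⇒ out
candidate 6: (m,n)=(1,4) → π∥ = 1+4·τ ≈ 14.2111, π⊥ = 1+4·τ' ≈ -0.2111 ∈ [-0.5, 0.1) ⇒ IN Λ
candidate 7: (m,n)=(4,12) → π∥ = 4+12·τ ≈ 43.6333, π⊥ = 4+12·τ' ≈ 0.3667 ∉ [-0.5, 0.1) ⇒ out
candidate 8: (m,n)=(-1,-4) → π∥ = -1-4·τ ≈ -14.2111, π⊥ = -1-4·τ' ≈ 0.2111 ∉ [-0.5, 0.1) ⇒ out
candidate 9: (m,n)=(-1,-1) → π∥ = -1-1·τ ≈ -4.3028, π⊥ = -1-1·τ' ≈ -0.6972 ∉ [-0.5, 0.1) ⇒ out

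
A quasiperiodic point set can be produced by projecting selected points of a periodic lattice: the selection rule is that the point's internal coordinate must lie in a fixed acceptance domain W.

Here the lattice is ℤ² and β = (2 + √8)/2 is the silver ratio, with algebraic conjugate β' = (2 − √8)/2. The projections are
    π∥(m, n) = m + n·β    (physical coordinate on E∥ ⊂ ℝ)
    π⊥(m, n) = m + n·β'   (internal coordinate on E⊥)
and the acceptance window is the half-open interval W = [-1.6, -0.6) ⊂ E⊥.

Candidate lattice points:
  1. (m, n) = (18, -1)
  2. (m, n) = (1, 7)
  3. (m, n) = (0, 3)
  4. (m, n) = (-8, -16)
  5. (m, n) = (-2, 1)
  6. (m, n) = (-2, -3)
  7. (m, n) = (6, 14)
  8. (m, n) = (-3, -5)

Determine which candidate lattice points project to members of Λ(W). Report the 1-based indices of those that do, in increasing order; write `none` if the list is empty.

3, 4, 6, 8

Compute β' = (2−√8)/2 = -0.41421, so π⊥(m,n) = m -0.41421·n.
candidate 1: (m,n)=(18,-1) → π∥ = 18-1·β ≈ 15.58579, π⊥ = 18-1·β' ≈ 18.41421 ∉ [-1.6, -0.6) ⇒ out
candidate 2: (m,n)=(1,7) → π∥ = 1+7·β ≈ 17.89949, π⊥ = 1+7·β' ≈ -1.89949 ∉ [-1.6, -0.6) ⇒ out
candidate 3: (m,n)=(0,3) → π∥ = 0+3·β ≈ 7.24264, π⊥ = 0+3·β' ≈ -1.24264 ∈ [-1.6, -0.6) ⇒ IN Λ
candidate 4: (m,n)=(-8,-16) → π∥ = -8-16·β ≈ -46.62742, π⊥ = -8-16·β' ≈ -1.37258 ∈ [-1.6, -0.6) ⇒ IN Λ
candidate 5: (m,n)=(-2,1) → π∥ = -2+1·β ≈ 0.41421, π⊥ = -2+1·β' ≈ -2.41421 ∉ [-1.6, -0.6) ⇒ out
candidate 6: (m,n)=(-2,-3) → π∥ = -2-3·β ≈ -9.24264, π⊥ = -2-3·β' ≈ -0.75736 ∈ [-1.6, -0.6) ⇒ IN Λ
candidate 7: (m,n)=(6,14) → π∥ = 6+14·β ≈ 39.79899, π⊥ = 6+14·β' ≈ 0.20101 ∉ [-1.6, -0.6) ⇒ out
candidate 8: (m,n)=(-3,-5) → π∥ = -3-5·β ≈ -15.07107, π⊥ = -3-5·β' ≈ -0.92893 ∈ [-1.6, -0.6) ⇒ IN Λ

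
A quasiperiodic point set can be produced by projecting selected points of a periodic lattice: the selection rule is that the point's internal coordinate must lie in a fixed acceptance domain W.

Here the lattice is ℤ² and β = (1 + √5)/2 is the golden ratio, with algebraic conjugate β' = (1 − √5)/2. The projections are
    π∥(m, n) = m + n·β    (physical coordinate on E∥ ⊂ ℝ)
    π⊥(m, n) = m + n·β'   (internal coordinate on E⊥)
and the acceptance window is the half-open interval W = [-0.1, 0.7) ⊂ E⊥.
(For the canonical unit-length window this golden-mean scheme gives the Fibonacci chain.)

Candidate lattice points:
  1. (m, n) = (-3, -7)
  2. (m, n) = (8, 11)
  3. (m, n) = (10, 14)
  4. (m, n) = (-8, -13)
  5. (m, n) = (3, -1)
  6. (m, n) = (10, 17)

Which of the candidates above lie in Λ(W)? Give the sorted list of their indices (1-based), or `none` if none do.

β' = (1−√5)/2 ≈ -0.6180.
[1] lift (-3,-7): star map gives 1.3262; window check -0.1 ≤ 1.3262 < 0.7 is false → out
[2] lift (8,11): star map gives 1.2016; window check -0.1 ≤ 1.2016 < 0.7 is false → out
[3] lift (10,14): star map gives 1.3475; window check -0.1 ≤ 1.3475 < 0.7 is false → out
[4] lift (-8,-13): star map gives 0.0344; window check -0.1 ≤ 0.0344 < 0.7 is true → IN Λ
[5] lift (3,-1): star map gives 3.6180; window check -0.1 ≤ 3.6180 < 0.7 is false → out
[6] lift (10,17): star map gives -0.5066; window check -0.1 ≤ -0.5066 < 0.7 is false → out

4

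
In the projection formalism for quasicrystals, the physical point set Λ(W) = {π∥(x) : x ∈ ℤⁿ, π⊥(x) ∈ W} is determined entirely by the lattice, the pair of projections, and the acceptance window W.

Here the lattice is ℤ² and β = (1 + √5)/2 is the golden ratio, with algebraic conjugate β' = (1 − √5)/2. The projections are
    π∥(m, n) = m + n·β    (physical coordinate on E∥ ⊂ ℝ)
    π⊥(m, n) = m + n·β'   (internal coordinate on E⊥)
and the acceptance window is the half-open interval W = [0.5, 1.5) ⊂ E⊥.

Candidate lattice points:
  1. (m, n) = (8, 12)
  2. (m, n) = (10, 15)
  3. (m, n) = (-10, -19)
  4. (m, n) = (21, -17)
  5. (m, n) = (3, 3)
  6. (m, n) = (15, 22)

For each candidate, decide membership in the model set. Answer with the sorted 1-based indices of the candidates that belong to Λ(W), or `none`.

Compute β' = (1−√5)/2 = -0.618034, so π⊥(m,n) = m -0.618034·n.
[1] lift (8,12): star map gives 0.583592; window check 0.5 ≤ 0.583592 < 1.5 is true → IN Λ
[2] lift (10,15): star map gives 0.729490; window check 0.5 ≤ 0.729490 < 1.5 is true → IN Λ
[3] lift (-10,-19): star map gives 1.742646; window check 0.5 ≤ 1.742646 < 1.5 is false → out
[4] lift (21,-17): star map gives 31.506578; window check 0.5 ≤ 31.506578 < 1.5 is false → out
[5] lift (3,3): star map gives 1.145898; window check 0.5 ≤ 1.145898 < 1.5 is true → IN Λ
[6] lift (15,22): star map gives 1.403252; window check 0.5 ≤ 1.403252 < 1.5 is true → IN Λ

1, 2, 5, 6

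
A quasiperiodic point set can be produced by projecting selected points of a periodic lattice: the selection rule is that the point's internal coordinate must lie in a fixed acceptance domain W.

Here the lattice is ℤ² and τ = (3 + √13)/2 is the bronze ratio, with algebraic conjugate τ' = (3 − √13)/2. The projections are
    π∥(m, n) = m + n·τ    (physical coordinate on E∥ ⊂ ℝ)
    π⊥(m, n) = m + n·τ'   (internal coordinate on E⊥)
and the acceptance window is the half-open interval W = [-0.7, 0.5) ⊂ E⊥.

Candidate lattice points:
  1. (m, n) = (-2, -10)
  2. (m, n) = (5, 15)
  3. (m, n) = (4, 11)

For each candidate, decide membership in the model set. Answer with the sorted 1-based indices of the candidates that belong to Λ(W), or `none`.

2

Numerically τ ≈ 3.302776 and τ' = −1/τ ≈ -0.302776.
#1 (-2,-10): internal coord -2 + (-10)·τ' = +1.027756; +1.027756 ∉ [-0.7, 0.5) → out
#2 (5,15): internal coord 5 + (15)·τ' = +0.458365; +0.458365 ∈ [-0.7, 0.5) → IN Λ
#3 (4,11): internal coord 4 + (11)·τ' = +0.669468; +0.669468 ∉ [-0.7, 0.5) → out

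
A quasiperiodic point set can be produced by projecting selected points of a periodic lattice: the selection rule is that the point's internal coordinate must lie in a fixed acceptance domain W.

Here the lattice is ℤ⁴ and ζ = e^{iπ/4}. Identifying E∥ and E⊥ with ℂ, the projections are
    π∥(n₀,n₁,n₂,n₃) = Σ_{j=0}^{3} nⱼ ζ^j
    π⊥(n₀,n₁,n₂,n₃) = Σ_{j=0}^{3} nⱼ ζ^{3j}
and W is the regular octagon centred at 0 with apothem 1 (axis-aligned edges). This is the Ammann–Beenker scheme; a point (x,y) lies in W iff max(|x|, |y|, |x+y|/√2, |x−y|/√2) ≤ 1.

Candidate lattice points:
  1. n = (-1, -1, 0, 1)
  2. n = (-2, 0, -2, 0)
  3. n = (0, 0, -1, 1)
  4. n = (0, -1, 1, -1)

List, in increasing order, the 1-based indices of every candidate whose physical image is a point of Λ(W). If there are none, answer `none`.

π⊥(n) = n₀ + n₁ζ³ + n₂ζ⁶ + n₃ζ⁹ where ζ = e^{iπ/4}.
candidate 1: n = (-1, -1, 0, 1) → π⊥ ≈ (+0.414214, +0.000000); max(|x|,|y|,|x±y|/√2) = 0.414214 ≤ 1 ⇒ ∈ W
candidate 2: n = (-2, 0, -2, 0) → π⊥ ≈ (-2.000000, +2.000000); max(|x|,|y|,|x±y|/√2) = 2.828427 > 1 ⇒ ∉ W
candidate 3: n = (0, 0, -1, 1) → π⊥ ≈ (+0.707107, +1.707107); max(|x|,|y|,|x±y|/√2) = 1.707107 > 1 ⇒ ∉ W
candidate 4: n = (0, -1, 1, -1) → π⊥ ≈ (+0.000000, -2.414214); max(|x|,|y|,|x±y|/√2) = 2.414214 > 1 ⇒ ∉ W

1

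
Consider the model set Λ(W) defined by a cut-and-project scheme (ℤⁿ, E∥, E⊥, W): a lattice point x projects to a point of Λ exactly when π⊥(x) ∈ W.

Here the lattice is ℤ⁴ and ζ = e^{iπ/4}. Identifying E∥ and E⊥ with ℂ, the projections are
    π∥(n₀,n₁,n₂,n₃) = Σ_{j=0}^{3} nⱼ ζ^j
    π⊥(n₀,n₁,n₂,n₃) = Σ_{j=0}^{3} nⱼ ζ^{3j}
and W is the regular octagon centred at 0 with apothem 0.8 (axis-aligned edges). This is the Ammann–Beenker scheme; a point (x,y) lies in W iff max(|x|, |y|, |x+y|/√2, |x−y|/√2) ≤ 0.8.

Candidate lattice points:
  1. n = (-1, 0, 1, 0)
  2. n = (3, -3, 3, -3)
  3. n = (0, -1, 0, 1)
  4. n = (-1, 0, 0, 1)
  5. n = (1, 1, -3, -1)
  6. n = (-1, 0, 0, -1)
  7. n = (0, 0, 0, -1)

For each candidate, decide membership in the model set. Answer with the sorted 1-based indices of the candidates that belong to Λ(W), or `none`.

4

Internal map: ζ^{3j} for j=0..3 gives (1,0), (−√2/2,√2/2), (0,−1), (√2/2,√2/2).
candidate 1: n = (-1, 0, 1, 0) → π⊥ ≈ (-1.00000, -1.00000); max(|x|,|y|,|x±y|/√2) = 1.41421 > 0.8 ⇒ ∉ W
candidate 2: n = (3, -3, 3, -3) → π⊥ ≈ (+3.00000, -7.24264); max(|x|,|y|,|x±y|/√2) = 7.24264 > 0.8 ⇒ ∉ W
candidate 3: n = (0, -1, 0, 1) → π⊥ ≈ (+1.41421, +0.00000); max(|x|,|y|,|x±y|/√2) = 1.41421 > 0.8 ⇒ ∉ W
candidate 4: n = (-1, 0, 0, 1) → π⊥ ≈ (-0.29289, +0.70711); max(|x|,|y|,|x±y|/√2) = 0.70711 ≤ 0.8 ⇒ ∈ W
candidate 5: n = (1, 1, -3, -1) → π⊥ ≈ (-0.41421, +3.00000); max(|x|,|y|,|x±y|/√2) = 3.00000 > 0.8 ⇒ ∉ W
candidate 6: n = (-1, 0, 0, -1) → π⊥ ≈ (-1.70711, -0.70711); max(|x|,|y|,|x±y|/√2) = 1.70711 > 0.8 ⇒ ∉ W
candidate 7: n = (0, 0, 0, -1) → π⊥ ≈ (-0.70711, -0.70711); max(|x|,|y|,|x±y|/√2) = 1.00000 > 0.8 ⇒ ∉ W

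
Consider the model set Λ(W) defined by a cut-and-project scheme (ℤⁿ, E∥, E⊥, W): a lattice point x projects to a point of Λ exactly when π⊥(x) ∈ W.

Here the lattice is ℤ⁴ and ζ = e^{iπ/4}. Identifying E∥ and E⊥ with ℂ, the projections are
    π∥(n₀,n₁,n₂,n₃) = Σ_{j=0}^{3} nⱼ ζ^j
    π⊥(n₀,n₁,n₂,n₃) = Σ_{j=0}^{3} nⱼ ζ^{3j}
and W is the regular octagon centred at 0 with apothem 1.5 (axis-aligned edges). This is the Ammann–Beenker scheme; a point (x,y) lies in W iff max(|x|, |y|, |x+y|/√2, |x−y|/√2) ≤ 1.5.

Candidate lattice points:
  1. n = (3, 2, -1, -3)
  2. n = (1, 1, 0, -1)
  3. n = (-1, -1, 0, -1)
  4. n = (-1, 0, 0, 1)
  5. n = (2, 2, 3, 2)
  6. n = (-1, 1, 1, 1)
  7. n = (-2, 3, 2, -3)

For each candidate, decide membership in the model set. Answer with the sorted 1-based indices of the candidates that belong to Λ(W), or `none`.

Internal map: ζ^{3j} for j=0..3 gives (1,0), (−√2/2,√2/2), (0,−1), (√2/2,√2/2).
candidate 1: n = (3, 2, -1, -3) → π⊥ ≈ (-0.5355, +0.2929); max(|x|,|y|,|x±y|/√2) = 0.5858 ≤ 1.5 ⇒ ∈ W
candidate 2: n = (1, 1, 0, -1) → π⊥ ≈ (-0.4142, +0.0000); max(|x|,|y|,|x±y|/√2) = 0.4142 ≤ 1.5 ⇒ ∈ W
candidate 3: n = (-1, -1, 0, -1) → π⊥ ≈ (-1.0000, -1.4142); max(|x|,|y|,|x±y|/√2) = 1.7071 > 1.5 ⇒ ∉ W
candidate 4: n = (-1, 0, 0, 1) → π⊥ ≈ (-0.2929, +0.7071); max(|x|,|y|,|x±y|/√2) = 0.7071 ≤ 1.5 ⇒ ∈ W
candidate 5: n = (2, 2, 3, 2) → π⊥ ≈ (+2.0000, -0.1716); max(|x|,|y|,|x±y|/√2) = 2.0000 > 1.5 ⇒ ∉ W
candidate 6: n = (-1, 1, 1, 1) → π⊥ ≈ (-1.0000, +0.4142); max(|x|,|y|,|x±y|/√2) = 1.0000 ≤ 1.5 ⇒ ∈ W
candidate 7: n = (-2, 3, 2, -3) → π⊥ ≈ (-6.2426, -2.0000); max(|x|,|y|,|x±y|/√2) = 6.2426 > 1.5 ⇒ ∉ W

1, 2, 4, 6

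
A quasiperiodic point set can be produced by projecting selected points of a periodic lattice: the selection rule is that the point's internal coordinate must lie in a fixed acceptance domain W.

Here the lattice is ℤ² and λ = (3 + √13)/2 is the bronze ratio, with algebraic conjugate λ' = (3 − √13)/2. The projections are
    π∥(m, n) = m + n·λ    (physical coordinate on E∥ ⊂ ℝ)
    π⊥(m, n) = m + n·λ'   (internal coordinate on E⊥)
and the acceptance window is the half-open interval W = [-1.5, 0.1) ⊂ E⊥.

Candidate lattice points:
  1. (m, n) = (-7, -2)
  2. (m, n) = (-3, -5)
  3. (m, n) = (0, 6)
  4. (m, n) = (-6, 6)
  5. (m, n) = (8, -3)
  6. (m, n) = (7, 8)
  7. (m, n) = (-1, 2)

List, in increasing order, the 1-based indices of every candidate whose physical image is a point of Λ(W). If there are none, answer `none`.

2

Compute λ' = (3−√13)/2 = -0.302776, so π⊥(m,n) = m -0.302776·n.
candidate 1: (m,n)=(-7,-2) → π∥ = -7-2·λ ≈ -13.605551, π⊥ = -7-2·λ' ≈ -6.394449 ∉ [-1.5, 0.1) ⇒ out
candidate 2: (m,n)=(-3,-5) → π∥ = -3-5·λ ≈ -19.513878, π⊥ = -3-5·λ' ≈ -1.486122 ∈ [-1.5, 0.1) ⇒ IN Λ
candidate 3: (m,n)=(0,6) → π∥ = 0+6·λ ≈ 19.816654, π⊥ = 0+6·λ' ≈ -1.816654 ∉ [-1.5, 0.1) ⇒ out
candidate 4: (m,n)=(-6,6) → π∥ = -6+6·λ ≈ 13.816654, π⊥ = -6+6·λ' ≈ -7.816654 ∉ [-1.5, 0.1) ⇒ out
candidate 5: (m,n)=(8,-3) → π∥ = 8-3·λ ≈ -1.908327, π⊥ = 8-3·λ' ≈ 8.908327 ∉ [-1.5, 0.1) ⇒ out
candidate 6: (m,n)=(7,8) → π∥ = 7+8·λ ≈ 33.422205, π⊥ = 7+8·λ' ≈ 4.577795 ∉ [-1.5, 0.1) ⇒ out
candidate 7: (m,n)=(-1,2) → π∥ = -1+2·λ ≈ 5.605551, π⊥ = -1+2·λ' ≈ -1.605551 ∉ [-1.5, 0.1) ⇒ out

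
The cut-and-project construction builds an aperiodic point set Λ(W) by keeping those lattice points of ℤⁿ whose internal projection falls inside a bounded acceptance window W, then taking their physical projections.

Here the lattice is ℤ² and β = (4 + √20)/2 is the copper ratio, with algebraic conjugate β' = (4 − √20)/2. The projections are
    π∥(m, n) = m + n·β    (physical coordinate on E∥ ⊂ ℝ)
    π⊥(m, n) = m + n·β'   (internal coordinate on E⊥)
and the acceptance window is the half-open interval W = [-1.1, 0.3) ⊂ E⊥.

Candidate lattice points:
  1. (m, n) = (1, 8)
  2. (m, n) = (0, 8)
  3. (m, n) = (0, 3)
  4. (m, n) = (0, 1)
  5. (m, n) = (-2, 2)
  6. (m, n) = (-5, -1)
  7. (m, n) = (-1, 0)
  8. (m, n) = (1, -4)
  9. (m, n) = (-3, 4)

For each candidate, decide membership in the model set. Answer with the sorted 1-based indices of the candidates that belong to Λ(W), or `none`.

1, 3, 4, 7

β' = (4−√20)/2 ≈ -0.2361.
#1 (1,8): internal coord 1 + (8)·β' = -0.8885; -0.8885 ∈ [-1.1, 0.3) → IN Λ
#2 (0,8): internal coord 0 + (8)·β' = -1.8885; -1.8885 ∉ [-1.1, 0.3) → out
#3 (0,3): internal coord 0 + (3)·β' = -0.7082; -0.7082 ∈ [-1.1, 0.3) → IN Λ
#4 (0,1): internal coord 0 + (1)·β' = -0.2361; -0.2361 ∈ [-1.1, 0.3) → IN Λ
#5 (-2,2): internal coord -2 + (2)·β' = -2.4721; -2.4721 ∉ [-1.1, 0.3) → out
#6 (-5,-1): internal coord -5 + (-1)·β' = -4.7639; -4.7639 ∉ [-1.1, 0.3) → out
#7 (-1,0): internal coord -1 + (0)·β' = -1.0000; -1.0000 ∈ [-1.1, 0.3) → IN Λ
#8 (1,-4): internal coord 1 + (-4)·β' = +1.9443; +1.9443 ∉ [-1.1, 0.3) → out
#9 (-3,4): internal coord -3 + (4)·β' = -3.9443; -3.9443 ∉ [-1.1, 0.3) → out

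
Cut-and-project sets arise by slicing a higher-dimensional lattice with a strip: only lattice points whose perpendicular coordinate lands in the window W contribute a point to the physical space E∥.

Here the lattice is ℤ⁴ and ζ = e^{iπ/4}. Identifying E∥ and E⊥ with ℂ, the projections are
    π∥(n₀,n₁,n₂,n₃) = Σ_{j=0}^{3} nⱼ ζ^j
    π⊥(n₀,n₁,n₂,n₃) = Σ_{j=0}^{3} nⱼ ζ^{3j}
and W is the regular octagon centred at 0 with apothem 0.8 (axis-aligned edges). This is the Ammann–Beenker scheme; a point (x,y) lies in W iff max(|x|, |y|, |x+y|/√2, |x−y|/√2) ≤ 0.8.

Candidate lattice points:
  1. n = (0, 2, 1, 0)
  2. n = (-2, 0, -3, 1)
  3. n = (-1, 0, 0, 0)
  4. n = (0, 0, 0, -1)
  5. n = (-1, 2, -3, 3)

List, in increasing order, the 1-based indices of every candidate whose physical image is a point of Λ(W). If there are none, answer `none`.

none

π⊥(n) = n₀ + n₁ζ³ + n₂ζ⁶ + n₃ζ⁹ where ζ = e^{iπ/4}.
#1 (0, 2, 1, 0): internal (-1.414214, 0.414214); octagon support 1.414214 vs apothem 0.8 → ∉ W
#2 (-2, 0, -3, 1): internal (-1.292893, 3.707107); octagon support 3.707107 vs apothem 0.8 → ∉ W
#3 (-1, 0, 0, 0): internal (-1.000000, 0.000000); octagon support 1.000000 vs apothem 0.8 → ∉ W
#4 (0, 0, 0, -1): internal (-0.707107, -0.707107); octagon support 1.000000 vs apothem 0.8 → ∉ W
#5 (-1, 2, -3, 3): internal (-0.292893, 6.535534); octagon support 6.535534 vs apothem 0.8 → ∉ W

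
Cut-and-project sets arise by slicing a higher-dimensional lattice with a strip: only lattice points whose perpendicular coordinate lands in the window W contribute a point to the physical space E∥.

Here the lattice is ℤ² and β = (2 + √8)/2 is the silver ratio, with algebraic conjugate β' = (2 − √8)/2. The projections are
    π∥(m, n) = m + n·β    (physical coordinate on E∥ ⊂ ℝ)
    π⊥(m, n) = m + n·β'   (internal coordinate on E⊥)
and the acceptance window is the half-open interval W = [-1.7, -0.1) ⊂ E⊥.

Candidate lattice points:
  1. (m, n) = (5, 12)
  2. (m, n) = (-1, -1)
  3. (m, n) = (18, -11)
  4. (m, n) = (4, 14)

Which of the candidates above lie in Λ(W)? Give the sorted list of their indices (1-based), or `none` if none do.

Compute β' = (2−√8)/2 = -0.414214, so π⊥(m,n) = m -0.414214·n.
candidate 1: (m,n)=(5,12) → π∥ = 5+12·β ≈ 33.970563, π⊥ = 5+12·β' ≈ 0.029437 ∉ [-1.7, -0.1) ⇒ out
candidate 2: (m,n)=(-1,-1) → π∥ = -1-1·β ≈ -3.414214, π⊥ = -1-1·β' ≈ -0.585786 ∈ [-1.7, -0.1) ⇒ IN Λ
candidate 3: (m,n)=(18,-11) → π∥ = 18-11·β ≈ -8.556349, π⊥ = 18-11·β' ≈ 22.556349 ∉ [-1.7, -0.1) ⇒ out
candidate 4: (m,n)=(4,14) → π∥ = 4+14·β ≈ 37.798990, π⊥ = 4+14·β' ≈ -1.798990 ∉ [-1.7, -0.1) ⇒ out

2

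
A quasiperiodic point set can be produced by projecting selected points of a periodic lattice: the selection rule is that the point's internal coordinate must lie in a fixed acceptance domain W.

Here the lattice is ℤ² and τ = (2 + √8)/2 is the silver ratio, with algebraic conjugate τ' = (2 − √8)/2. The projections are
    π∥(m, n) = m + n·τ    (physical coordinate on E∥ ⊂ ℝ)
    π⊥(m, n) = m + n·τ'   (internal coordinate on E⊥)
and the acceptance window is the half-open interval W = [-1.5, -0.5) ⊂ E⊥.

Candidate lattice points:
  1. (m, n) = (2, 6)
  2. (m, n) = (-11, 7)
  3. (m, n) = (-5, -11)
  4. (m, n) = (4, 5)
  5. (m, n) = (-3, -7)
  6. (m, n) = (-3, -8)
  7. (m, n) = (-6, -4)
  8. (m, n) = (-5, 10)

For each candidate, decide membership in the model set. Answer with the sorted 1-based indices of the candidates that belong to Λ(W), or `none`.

none

τ' = (2−√8)/2 ≈ -0.414214.
candidate 1: (m,n)=(2,6) → π∥ = 2+6·τ ≈ 16.485281, π⊥ = 2+6·τ' ≈ -0.485281 ∉ [-1.5, -0.5) ⇒ out
candidate 2: (m,n)=(-11,7) → π∥ = -11+7·τ ≈ 5.899495, π⊥ = -11+7·τ' ≈ -13.899495 ∉ [-1.5, -0.5) ⇒ out
candidate 3: (m,n)=(-5,-11) → π∥ = -5-11·τ ≈ -31.556349, π⊥ = -5-11·τ' ≈ -0.443651 ∉ [-1.5, -0.5) ⇒ out
candidate 4: (m,n)=(4,5) → π∥ = 4+5·τ ≈ 16.071068, π⊥ = 4+5·τ' ≈ 1.928932 ∉ [-1.5, -0.5) ⇒ out
candidate 5: (m,n)=(-3,-7) → π∥ = -3-7·τ ≈ -19.899495, π⊥ = -3-7·τ' ≈ -0.100505 ∉ [-1.5, -0.5) ⇒ out
candidate 6: (m,n)=(-3,-8) → π∥ = -3-8·τ ≈ -22.313708, π⊥ = -3-8·τ' ≈ 0.313708 ∉ [-1.5, -0.5) ⇒ out
candidate 7: (m,n)=(-6,-4) → π∥ = -6-4·τ ≈ -15.656854, π⊥ = -6-4·τ' ≈ -4.343146 ∉ [-1.5, -0.5) ⇒ out
candidate 8: (m,n)=(-5,10) → π∥ = -5+10·τ ≈ 19.142136, π⊥ = -5+10·τ' ≈ -9.142136 ∉ [-1.5, -0.5) ⇒ out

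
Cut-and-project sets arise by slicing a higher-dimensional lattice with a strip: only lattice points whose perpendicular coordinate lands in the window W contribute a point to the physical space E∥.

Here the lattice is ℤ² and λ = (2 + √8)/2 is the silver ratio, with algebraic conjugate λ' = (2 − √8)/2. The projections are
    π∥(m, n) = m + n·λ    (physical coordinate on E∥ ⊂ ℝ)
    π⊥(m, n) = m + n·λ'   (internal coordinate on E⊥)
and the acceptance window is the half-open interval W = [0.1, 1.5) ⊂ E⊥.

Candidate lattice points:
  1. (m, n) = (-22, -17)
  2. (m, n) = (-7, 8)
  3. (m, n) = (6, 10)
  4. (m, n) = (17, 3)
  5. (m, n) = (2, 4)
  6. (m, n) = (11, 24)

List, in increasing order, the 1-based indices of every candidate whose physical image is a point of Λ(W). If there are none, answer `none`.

5, 6

λ' = (2−√8)/2 ≈ -0.4142.
[1] lift (-22,-17): star map gives -14.9584; window check 0.1 ≤ -14.9584 < 1.5 is false → out
[2] lift (-7,8): star map gives -10.3137; window check 0.1 ≤ -10.3137 < 1.5 is false → out
[3] lift (6,10): star map gives 1.8579; window check 0.1 ≤ 1.8579 < 1.5 is false → out
[4] lift (17,3): star map gives 15.7574; window check 0.1 ≤ 15.7574 < 1.5 is false → out
[5] lift (2,4): star map gives 0.3431; window check 0.1 ≤ 0.3431 < 1.5 is true → IN Λ
[6] lift (11,24): star map gives 1.0589; window check 0.1 ≤ 1.0589 < 1.5 is true → IN Λ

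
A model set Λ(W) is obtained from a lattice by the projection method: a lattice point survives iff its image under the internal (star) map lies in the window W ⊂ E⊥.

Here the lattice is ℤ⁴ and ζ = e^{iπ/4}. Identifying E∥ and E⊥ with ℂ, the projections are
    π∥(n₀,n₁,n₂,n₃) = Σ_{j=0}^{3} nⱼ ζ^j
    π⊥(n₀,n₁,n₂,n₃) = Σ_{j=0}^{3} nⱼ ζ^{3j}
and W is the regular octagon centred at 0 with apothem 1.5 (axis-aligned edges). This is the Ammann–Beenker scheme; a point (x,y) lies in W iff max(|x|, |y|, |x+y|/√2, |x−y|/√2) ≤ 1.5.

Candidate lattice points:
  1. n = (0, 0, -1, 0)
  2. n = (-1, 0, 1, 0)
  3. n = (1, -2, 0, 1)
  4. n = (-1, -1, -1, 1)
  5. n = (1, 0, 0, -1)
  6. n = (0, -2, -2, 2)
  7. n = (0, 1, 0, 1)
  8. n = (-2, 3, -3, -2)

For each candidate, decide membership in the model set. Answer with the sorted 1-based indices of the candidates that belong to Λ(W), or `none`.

1, 2, 4, 5, 7

With ζ = e^{iπ/4} the internal vectors are ζ^0,ζ^3,ζ^6,ζ^9.
candidate 1: n = (0, 0, -1, 0) → π⊥ ≈ (+0.000000, +1.000000); max(|x|,|y|,|x±y|/√2) = 1.000000 ≤ 1.5 ⇒ ∈ W
candidate 2: n = (-1, 0, 1, 0) → π⊥ ≈ (-1.000000, -1.000000); max(|x|,|y|,|x±y|/√2) = 1.414214 ≤ 1.5 ⇒ ∈ W
candidate 3: n = (1, -2, 0, 1) → π⊥ ≈ (+3.121320, -0.707107); max(|x|,|y|,|x±y|/√2) = 3.121320 > 1.5 ⇒ ∉ W
candidate 4: n = (-1, -1, -1, 1) → π⊥ ≈ (+0.414214, +1.000000); max(|x|,|y|,|x±y|/√2) = 1.000000 ≤ 1.5 ⇒ ∈ W
candidate 5: n = (1, 0, 0, -1) → π⊥ ≈ (+0.292893, -0.707107); max(|x|,|y|,|x±y|/√2) = 0.707107 ≤ 1.5 ⇒ ∈ W
candidate 6: n = (0, -2, -2, 2) → π⊥ ≈ (+2.828427, +2.000000); max(|x|,|y|,|x±y|/√2) = 3.414214 > 1.5 ⇒ ∉ W
candidate 7: n = (0, 1, 0, 1) → π⊥ ≈ (+0.000000, +1.414214); max(|x|,|y|,|x±y|/√2) = 1.414214 ≤ 1.5 ⇒ ∈ W
candidate 8: n = (-2, 3, -3, -2) → π⊥ ≈ (-5.535534, +3.707107); max(|x|,|y|,|x±y|/√2) = 6.535534 > 1.5 ⇒ ∉ W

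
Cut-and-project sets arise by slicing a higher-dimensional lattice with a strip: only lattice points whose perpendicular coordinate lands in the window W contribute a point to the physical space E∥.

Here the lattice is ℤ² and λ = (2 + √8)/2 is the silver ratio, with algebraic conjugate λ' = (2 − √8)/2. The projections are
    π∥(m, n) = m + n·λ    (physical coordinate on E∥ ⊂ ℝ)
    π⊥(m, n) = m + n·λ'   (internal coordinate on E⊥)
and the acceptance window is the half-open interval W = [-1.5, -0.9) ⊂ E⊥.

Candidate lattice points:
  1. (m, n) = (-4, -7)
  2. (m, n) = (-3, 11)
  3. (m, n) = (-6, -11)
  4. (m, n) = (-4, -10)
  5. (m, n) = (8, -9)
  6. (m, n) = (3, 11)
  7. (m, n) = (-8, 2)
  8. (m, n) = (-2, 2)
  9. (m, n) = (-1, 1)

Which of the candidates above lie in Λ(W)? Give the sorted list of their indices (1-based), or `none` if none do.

1, 3, 9

Numerically λ ≈ 2.4142 and λ' = −1/λ ≈ -0.4142.
#1 (-4,-7): internal coord -4 + (-7)·λ' = -1.1005; -1.1005 ∈ [-1.5, -0.9) → IN Λ
#2 (-3,11): internal coord -3 + (11)·λ' = -7.5563; -7.5563 ∉ [-1.5, -0.9) → out
#3 (-6,-11): internal coord -6 + (-11)·λ' = -1.4437; -1.4437 ∈ [-1.5, -0.9) → IN Λ
#4 (-4,-10): internal coord -4 + (-10)·λ' = +0.1421; +0.1421 ∉ [-1.5, -0.9) → out
#5 (8,-9): internal coord 8 + (-9)·λ' = +11.7279; +11.7279 ∉ [-1.5, -0.9) → out
#6 (3,11): internal coord 3 + (11)·λ' = -1.5563; -1.5563 ∉ [-1.5, -0.9) → out
#7 (-8,2): internal coord -8 + (2)·λ' = -8.8284; -8.8284 ∉ [-1.5, -0.9) → out
#8 (-2,2): internal coord -2 + (2)·λ' = -2.8284; -2.8284 ∉ [-1.5, -0.9) → out
#9 (-1,1): internal coord -1 + (1)·λ' = -1.4142; -1.4142 ∈ [-1.5, -0.9) → IN Λ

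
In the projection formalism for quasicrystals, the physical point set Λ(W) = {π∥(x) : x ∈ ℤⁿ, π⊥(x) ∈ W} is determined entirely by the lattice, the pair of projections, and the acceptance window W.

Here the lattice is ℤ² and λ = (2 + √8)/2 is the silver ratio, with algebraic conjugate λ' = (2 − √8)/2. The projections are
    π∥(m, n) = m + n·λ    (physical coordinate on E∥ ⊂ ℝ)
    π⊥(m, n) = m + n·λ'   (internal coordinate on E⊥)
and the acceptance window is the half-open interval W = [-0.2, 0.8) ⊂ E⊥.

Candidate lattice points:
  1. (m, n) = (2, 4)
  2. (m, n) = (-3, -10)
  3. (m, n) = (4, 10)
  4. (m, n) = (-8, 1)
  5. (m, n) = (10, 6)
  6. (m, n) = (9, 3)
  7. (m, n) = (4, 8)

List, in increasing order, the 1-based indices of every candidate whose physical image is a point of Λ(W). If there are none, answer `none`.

Numerically λ ≈ 2.4142 and λ' = −1/λ ≈ -0.4142.
candidate 1: (m,n)=(2,4) → π∥ = 2+4·λ ≈ 11.6569, π⊥ = 2+4·λ' ≈ 0.3431 ∈ [-0.2, 0.8) ⇒ IN Λ
candidate 2: (m,n)=(-3,-10) → π∥ = -3-10·λ ≈ -27.1421, π⊥ = -3-10·λ' ≈ 1.1421 ∉ [-0.2, 0.8) ⇒ out
candidate 3: (m,n)=(4,10) → π∥ = 4+10·λ ≈ 28.1421, π⊥ = 4+10·λ' ≈ -0.1421 ∈ [-0.2, 0.8) ⇒ IN Λ
candidate 4: (m,n)=(-8,1) → π∥ = -8+1·λ ≈ -5.5858, π⊥ = -8+1·λ' ≈ -8.4142 ∉ [-0.2, 0.8) ⇒ out
candidate 5: (m,n)=(10,6) → π∥ = 10+6·λ ≈ 24.4853, π⊥ = 10+6·λ' ≈ 7.5147 ∉ [-0.2, 0.8) ⇒ out
candidate 6: (m,n)=(9,3) → π∥ = 9+3·λ ≈ 16.2426, π⊥ = 9+3·λ' ≈ 7.7574 ∉ [-0.2, 0.8) ⇒ out
candidate 7: (m,n)=(4,8) → π∥ = 4+8·λ ≈ 23.3137, π⊥ = 4+8·λ' ≈ 0.6863 ∈ [-0.2, 0.8) ⇒ IN Λ

1, 3, 7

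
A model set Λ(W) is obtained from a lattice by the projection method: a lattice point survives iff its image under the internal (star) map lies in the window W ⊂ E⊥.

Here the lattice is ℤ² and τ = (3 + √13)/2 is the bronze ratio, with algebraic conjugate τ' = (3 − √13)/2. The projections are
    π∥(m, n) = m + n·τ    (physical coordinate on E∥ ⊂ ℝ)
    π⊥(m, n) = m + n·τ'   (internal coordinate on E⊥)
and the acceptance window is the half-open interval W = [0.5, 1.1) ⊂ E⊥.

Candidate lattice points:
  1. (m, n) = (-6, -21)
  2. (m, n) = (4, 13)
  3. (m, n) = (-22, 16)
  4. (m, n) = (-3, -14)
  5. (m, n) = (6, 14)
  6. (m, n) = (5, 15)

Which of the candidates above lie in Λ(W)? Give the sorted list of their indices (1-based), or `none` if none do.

τ' = (3−√13)/2 ≈ -0.3028.
[1] lift (-6,-21): star map gives 0.3583; window check 0.5 ≤ 0.3583 < 1.1 is false → out
[2] lift (4,13): star map gives 0.0639; window check 0.5 ≤ 0.0639 < 1.1 is false → out
[3] lift (-22,16): star map gives -26.8444; window check 0.5 ≤ -26.8444 < 1.1 is false → out
[4] lift (-3,-14): star map gives 1.2389; window check 0.5 ≤ 1.2389 < 1.1 is false → out
[5] lift (6,14): star map gives 1.7611; window check 0.5 ≤ 1.7611 < 1.1 is false → out
[6] lift (5,15): star map gives 0.4584; window check 0.5 ≤ 0.4584 < 1.1 is false → out

none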